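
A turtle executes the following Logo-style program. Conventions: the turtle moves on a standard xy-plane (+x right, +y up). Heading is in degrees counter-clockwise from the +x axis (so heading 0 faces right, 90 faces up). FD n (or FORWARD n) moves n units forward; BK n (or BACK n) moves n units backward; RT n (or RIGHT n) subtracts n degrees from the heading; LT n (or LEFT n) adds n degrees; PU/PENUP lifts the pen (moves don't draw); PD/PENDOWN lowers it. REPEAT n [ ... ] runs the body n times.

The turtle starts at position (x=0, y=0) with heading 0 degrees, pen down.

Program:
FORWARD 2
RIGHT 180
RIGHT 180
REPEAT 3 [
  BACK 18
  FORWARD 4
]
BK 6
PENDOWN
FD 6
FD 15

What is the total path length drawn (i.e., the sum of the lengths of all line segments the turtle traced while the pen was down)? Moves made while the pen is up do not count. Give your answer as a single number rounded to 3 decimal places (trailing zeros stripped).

Answer: 95

Derivation:
Executing turtle program step by step:
Start: pos=(0,0), heading=0, pen down
FD 2: (0,0) -> (2,0) [heading=0, draw]
RT 180: heading 0 -> 180
RT 180: heading 180 -> 0
REPEAT 3 [
  -- iteration 1/3 --
  BK 18: (2,0) -> (-16,0) [heading=0, draw]
  FD 4: (-16,0) -> (-12,0) [heading=0, draw]
  -- iteration 2/3 --
  BK 18: (-12,0) -> (-30,0) [heading=0, draw]
  FD 4: (-30,0) -> (-26,0) [heading=0, draw]
  -- iteration 3/3 --
  BK 18: (-26,0) -> (-44,0) [heading=0, draw]
  FD 4: (-44,0) -> (-40,0) [heading=0, draw]
]
BK 6: (-40,0) -> (-46,0) [heading=0, draw]
PD: pen down
FD 6: (-46,0) -> (-40,0) [heading=0, draw]
FD 15: (-40,0) -> (-25,0) [heading=0, draw]
Final: pos=(-25,0), heading=0, 10 segment(s) drawn

Segment lengths:
  seg 1: (0,0) -> (2,0), length = 2
  seg 2: (2,0) -> (-16,0), length = 18
  seg 3: (-16,0) -> (-12,0), length = 4
  seg 4: (-12,0) -> (-30,0), length = 18
  seg 5: (-30,0) -> (-26,0), length = 4
  seg 6: (-26,0) -> (-44,0), length = 18
  seg 7: (-44,0) -> (-40,0), length = 4
  seg 8: (-40,0) -> (-46,0), length = 6
  seg 9: (-46,0) -> (-40,0), length = 6
  seg 10: (-40,0) -> (-25,0), length = 15
Total = 95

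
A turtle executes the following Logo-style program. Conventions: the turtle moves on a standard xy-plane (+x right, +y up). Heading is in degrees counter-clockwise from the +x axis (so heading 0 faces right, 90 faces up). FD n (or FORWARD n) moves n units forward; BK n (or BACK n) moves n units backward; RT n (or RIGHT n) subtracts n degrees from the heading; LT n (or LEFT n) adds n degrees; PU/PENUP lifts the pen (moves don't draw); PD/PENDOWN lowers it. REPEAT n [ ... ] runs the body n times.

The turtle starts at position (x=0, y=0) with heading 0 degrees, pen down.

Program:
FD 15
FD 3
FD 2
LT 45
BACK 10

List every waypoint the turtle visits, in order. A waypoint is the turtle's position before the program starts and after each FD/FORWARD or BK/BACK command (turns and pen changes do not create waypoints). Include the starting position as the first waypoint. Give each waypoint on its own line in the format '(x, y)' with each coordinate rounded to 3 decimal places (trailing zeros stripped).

Answer: (0, 0)
(15, 0)
(18, 0)
(20, 0)
(12.929, -7.071)

Derivation:
Executing turtle program step by step:
Start: pos=(0,0), heading=0, pen down
FD 15: (0,0) -> (15,0) [heading=0, draw]
FD 3: (15,0) -> (18,0) [heading=0, draw]
FD 2: (18,0) -> (20,0) [heading=0, draw]
LT 45: heading 0 -> 45
BK 10: (20,0) -> (12.929,-7.071) [heading=45, draw]
Final: pos=(12.929,-7.071), heading=45, 4 segment(s) drawn
Waypoints (5 total):
(0, 0)
(15, 0)
(18, 0)
(20, 0)
(12.929, -7.071)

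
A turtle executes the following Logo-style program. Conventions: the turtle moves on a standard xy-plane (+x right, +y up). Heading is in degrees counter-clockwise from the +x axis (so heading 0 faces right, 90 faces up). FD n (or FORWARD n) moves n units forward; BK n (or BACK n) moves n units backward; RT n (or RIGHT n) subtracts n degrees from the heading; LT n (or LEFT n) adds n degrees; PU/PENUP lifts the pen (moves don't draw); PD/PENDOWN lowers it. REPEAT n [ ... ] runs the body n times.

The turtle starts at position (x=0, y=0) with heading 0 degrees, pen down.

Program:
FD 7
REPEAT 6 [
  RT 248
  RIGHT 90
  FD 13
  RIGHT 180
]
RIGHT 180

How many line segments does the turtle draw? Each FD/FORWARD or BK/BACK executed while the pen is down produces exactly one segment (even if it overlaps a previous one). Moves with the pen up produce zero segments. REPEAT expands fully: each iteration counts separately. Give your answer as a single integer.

Executing turtle program step by step:
Start: pos=(0,0), heading=0, pen down
FD 7: (0,0) -> (7,0) [heading=0, draw]
REPEAT 6 [
  -- iteration 1/6 --
  RT 248: heading 0 -> 112
  RT 90: heading 112 -> 22
  FD 13: (7,0) -> (19.053,4.87) [heading=22, draw]
  RT 180: heading 22 -> 202
  -- iteration 2/6 --
  RT 248: heading 202 -> 314
  RT 90: heading 314 -> 224
  FD 13: (19.053,4.87) -> (9.702,-4.161) [heading=224, draw]
  RT 180: heading 224 -> 44
  -- iteration 3/6 --
  RT 248: heading 44 -> 156
  RT 90: heading 156 -> 66
  FD 13: (9.702,-4.161) -> (14.99,7.715) [heading=66, draw]
  RT 180: heading 66 -> 246
  -- iteration 4/6 --
  RT 248: heading 246 -> 358
  RT 90: heading 358 -> 268
  FD 13: (14.99,7.715) -> (14.536,-5.277) [heading=268, draw]
  RT 180: heading 268 -> 88
  -- iteration 5/6 --
  RT 248: heading 88 -> 200
  RT 90: heading 200 -> 110
  FD 13: (14.536,-5.277) -> (10.09,6.939) [heading=110, draw]
  RT 180: heading 110 -> 290
  -- iteration 6/6 --
  RT 248: heading 290 -> 42
  RT 90: heading 42 -> 312
  FD 13: (10.09,6.939) -> (18.788,-2.722) [heading=312, draw]
  RT 180: heading 312 -> 132
]
RT 180: heading 132 -> 312
Final: pos=(18.788,-2.722), heading=312, 7 segment(s) drawn
Segments drawn: 7

Answer: 7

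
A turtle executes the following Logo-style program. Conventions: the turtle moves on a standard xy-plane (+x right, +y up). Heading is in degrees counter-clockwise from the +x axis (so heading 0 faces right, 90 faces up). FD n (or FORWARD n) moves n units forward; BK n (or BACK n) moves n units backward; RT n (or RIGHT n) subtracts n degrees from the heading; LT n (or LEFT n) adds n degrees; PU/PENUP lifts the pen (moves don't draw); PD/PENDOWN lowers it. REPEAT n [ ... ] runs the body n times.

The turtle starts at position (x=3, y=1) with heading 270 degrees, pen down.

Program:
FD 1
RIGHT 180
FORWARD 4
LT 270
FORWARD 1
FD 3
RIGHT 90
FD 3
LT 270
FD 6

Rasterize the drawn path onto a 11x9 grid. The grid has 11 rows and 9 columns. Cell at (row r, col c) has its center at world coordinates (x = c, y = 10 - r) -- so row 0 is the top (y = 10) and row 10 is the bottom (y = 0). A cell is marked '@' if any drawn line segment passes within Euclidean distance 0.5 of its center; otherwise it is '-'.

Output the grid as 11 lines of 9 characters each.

Segment 0: (3,1) -> (3,0)
Segment 1: (3,0) -> (3,4)
Segment 2: (3,4) -> (4,4)
Segment 3: (4,4) -> (7,4)
Segment 4: (7,4) -> (7,1)
Segment 5: (7,1) -> (1,1)

Answer: ---------
---------
---------
---------
---------
---------
---@@@@@-
---@---@-
---@---@-
-@@@@@@@-
---@-----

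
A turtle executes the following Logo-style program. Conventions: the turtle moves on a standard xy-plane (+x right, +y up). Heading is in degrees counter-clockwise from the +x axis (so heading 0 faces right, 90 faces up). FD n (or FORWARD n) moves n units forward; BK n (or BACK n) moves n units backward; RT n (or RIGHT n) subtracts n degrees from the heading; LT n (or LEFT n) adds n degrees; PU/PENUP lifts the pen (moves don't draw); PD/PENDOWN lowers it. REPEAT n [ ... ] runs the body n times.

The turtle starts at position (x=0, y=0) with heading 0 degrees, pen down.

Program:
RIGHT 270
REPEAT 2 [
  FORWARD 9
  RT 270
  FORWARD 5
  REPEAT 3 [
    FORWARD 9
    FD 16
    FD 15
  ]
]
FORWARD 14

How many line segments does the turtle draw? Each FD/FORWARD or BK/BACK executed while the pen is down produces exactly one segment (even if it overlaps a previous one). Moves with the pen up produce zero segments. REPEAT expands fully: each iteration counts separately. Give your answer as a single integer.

Answer: 23

Derivation:
Executing turtle program step by step:
Start: pos=(0,0), heading=0, pen down
RT 270: heading 0 -> 90
REPEAT 2 [
  -- iteration 1/2 --
  FD 9: (0,0) -> (0,9) [heading=90, draw]
  RT 270: heading 90 -> 180
  FD 5: (0,9) -> (-5,9) [heading=180, draw]
  REPEAT 3 [
    -- iteration 1/3 --
    FD 9: (-5,9) -> (-14,9) [heading=180, draw]
    FD 16: (-14,9) -> (-30,9) [heading=180, draw]
    FD 15: (-30,9) -> (-45,9) [heading=180, draw]
    -- iteration 2/3 --
    FD 9: (-45,9) -> (-54,9) [heading=180, draw]
    FD 16: (-54,9) -> (-70,9) [heading=180, draw]
    FD 15: (-70,9) -> (-85,9) [heading=180, draw]
    -- iteration 3/3 --
    FD 9: (-85,9) -> (-94,9) [heading=180, draw]
    FD 16: (-94,9) -> (-110,9) [heading=180, draw]
    FD 15: (-110,9) -> (-125,9) [heading=180, draw]
  ]
  -- iteration 2/2 --
  FD 9: (-125,9) -> (-134,9) [heading=180, draw]
  RT 270: heading 180 -> 270
  FD 5: (-134,9) -> (-134,4) [heading=270, draw]
  REPEAT 3 [
    -- iteration 1/3 --
    FD 9: (-134,4) -> (-134,-5) [heading=270, draw]
    FD 16: (-134,-5) -> (-134,-21) [heading=270, draw]
    FD 15: (-134,-21) -> (-134,-36) [heading=270, draw]
    -- iteration 2/3 --
    FD 9: (-134,-36) -> (-134,-45) [heading=270, draw]
    FD 16: (-134,-45) -> (-134,-61) [heading=270, draw]
    FD 15: (-134,-61) -> (-134,-76) [heading=270, draw]
    -- iteration 3/3 --
    FD 9: (-134,-76) -> (-134,-85) [heading=270, draw]
    FD 16: (-134,-85) -> (-134,-101) [heading=270, draw]
    FD 15: (-134,-101) -> (-134,-116) [heading=270, draw]
  ]
]
FD 14: (-134,-116) -> (-134,-130) [heading=270, draw]
Final: pos=(-134,-130), heading=270, 23 segment(s) drawn
Segments drawn: 23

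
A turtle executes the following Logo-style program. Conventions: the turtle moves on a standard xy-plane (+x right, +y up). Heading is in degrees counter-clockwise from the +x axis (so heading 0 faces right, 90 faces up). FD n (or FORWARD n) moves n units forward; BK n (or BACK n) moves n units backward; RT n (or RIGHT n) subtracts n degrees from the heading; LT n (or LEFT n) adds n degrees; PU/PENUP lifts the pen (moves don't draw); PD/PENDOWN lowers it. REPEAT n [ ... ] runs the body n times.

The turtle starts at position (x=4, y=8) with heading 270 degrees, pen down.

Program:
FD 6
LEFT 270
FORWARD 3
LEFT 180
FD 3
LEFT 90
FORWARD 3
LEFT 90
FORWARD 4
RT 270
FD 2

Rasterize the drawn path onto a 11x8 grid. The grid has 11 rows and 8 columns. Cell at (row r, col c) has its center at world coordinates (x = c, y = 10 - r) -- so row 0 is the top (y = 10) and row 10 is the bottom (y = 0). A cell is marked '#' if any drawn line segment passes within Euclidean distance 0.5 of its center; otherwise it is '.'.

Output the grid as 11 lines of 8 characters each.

Segment 0: (4,8) -> (4,2)
Segment 1: (4,2) -> (1,2)
Segment 2: (1,2) -> (4,2)
Segment 3: (4,2) -> (4,5)
Segment 4: (4,5) -> (0,5)
Segment 5: (0,5) -> (0,3)

Answer: ........
........
....#...
....#...
....#...
#####...
#...#...
#...#...
.####...
........
........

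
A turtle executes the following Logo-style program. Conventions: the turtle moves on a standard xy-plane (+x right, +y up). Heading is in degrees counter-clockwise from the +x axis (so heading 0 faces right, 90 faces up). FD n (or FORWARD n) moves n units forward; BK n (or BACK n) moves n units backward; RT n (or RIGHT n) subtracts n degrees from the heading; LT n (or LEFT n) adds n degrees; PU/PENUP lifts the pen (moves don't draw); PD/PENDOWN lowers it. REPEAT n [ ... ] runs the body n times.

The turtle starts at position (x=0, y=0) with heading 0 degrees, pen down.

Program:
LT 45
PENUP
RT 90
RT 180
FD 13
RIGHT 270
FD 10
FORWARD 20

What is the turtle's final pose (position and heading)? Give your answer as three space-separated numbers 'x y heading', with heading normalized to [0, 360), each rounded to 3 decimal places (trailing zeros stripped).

Answer: -30.406 -12.021 225

Derivation:
Executing turtle program step by step:
Start: pos=(0,0), heading=0, pen down
LT 45: heading 0 -> 45
PU: pen up
RT 90: heading 45 -> 315
RT 180: heading 315 -> 135
FD 13: (0,0) -> (-9.192,9.192) [heading=135, move]
RT 270: heading 135 -> 225
FD 10: (-9.192,9.192) -> (-16.263,2.121) [heading=225, move]
FD 20: (-16.263,2.121) -> (-30.406,-12.021) [heading=225, move]
Final: pos=(-30.406,-12.021), heading=225, 0 segment(s) drawn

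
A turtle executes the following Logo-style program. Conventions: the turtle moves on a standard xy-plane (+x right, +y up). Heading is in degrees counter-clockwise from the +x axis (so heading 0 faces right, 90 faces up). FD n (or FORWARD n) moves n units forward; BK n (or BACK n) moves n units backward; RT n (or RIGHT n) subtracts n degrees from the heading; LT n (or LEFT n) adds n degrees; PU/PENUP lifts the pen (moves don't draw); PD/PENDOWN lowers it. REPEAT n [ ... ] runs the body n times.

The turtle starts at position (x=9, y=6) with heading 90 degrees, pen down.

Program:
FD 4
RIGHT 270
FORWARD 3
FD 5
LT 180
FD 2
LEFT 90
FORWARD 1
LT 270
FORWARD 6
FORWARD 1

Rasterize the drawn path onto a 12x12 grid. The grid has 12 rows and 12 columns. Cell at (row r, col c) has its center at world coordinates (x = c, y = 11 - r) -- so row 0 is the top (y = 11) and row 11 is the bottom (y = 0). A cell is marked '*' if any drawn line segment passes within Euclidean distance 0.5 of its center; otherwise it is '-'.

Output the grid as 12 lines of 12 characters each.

Segment 0: (9,6) -> (9,10)
Segment 1: (9,10) -> (6,10)
Segment 2: (6,10) -> (1,10)
Segment 3: (1,10) -> (3,10)
Segment 4: (3,10) -> (3,11)
Segment 5: (3,11) -> (9,11)
Segment 6: (9,11) -> (10,11)

Answer: ---********-
-*********--
---------*--
---------*--
---------*--
---------*--
------------
------------
------------
------------
------------
------------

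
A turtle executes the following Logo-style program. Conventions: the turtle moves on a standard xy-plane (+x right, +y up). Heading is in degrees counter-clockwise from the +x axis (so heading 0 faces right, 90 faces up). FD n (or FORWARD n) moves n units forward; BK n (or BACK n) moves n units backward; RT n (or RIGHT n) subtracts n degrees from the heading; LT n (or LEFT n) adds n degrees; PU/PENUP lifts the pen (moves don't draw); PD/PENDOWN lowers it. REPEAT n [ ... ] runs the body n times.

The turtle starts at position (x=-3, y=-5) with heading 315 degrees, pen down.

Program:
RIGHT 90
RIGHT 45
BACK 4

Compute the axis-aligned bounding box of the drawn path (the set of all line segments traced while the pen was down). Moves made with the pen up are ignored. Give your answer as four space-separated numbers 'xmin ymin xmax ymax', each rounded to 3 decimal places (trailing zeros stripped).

Executing turtle program step by step:
Start: pos=(-3,-5), heading=315, pen down
RT 90: heading 315 -> 225
RT 45: heading 225 -> 180
BK 4: (-3,-5) -> (1,-5) [heading=180, draw]
Final: pos=(1,-5), heading=180, 1 segment(s) drawn

Segment endpoints: x in {-3, 1}, y in {-5, -5}
xmin=-3, ymin=-5, xmax=1, ymax=-5

Answer: -3 -5 1 -5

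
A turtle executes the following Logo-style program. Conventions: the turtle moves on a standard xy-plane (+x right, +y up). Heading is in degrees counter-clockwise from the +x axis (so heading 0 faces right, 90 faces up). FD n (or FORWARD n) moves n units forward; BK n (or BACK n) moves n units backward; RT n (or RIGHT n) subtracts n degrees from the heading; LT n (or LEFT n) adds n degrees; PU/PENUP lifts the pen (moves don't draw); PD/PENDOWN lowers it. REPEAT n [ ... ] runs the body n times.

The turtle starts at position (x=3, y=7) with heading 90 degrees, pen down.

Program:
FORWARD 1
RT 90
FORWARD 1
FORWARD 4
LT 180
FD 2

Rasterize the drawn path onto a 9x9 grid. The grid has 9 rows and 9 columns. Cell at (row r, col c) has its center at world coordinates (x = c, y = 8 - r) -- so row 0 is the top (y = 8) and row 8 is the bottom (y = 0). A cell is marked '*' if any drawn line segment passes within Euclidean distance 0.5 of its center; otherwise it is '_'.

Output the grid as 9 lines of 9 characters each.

Segment 0: (3,7) -> (3,8)
Segment 1: (3,8) -> (4,8)
Segment 2: (4,8) -> (8,8)
Segment 3: (8,8) -> (6,8)

Answer: ___******
___*_____
_________
_________
_________
_________
_________
_________
_________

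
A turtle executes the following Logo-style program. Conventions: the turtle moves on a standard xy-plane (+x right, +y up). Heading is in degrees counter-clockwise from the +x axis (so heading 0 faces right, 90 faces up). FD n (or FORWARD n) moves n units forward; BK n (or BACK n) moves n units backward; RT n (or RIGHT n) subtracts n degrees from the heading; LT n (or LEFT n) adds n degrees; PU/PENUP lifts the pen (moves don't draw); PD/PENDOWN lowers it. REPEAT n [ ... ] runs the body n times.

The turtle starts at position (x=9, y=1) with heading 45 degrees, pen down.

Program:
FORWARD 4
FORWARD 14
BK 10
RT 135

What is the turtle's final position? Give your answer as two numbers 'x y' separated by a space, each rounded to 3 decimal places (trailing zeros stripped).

Executing turtle program step by step:
Start: pos=(9,1), heading=45, pen down
FD 4: (9,1) -> (11.828,3.828) [heading=45, draw]
FD 14: (11.828,3.828) -> (21.728,13.728) [heading=45, draw]
BK 10: (21.728,13.728) -> (14.657,6.657) [heading=45, draw]
RT 135: heading 45 -> 270
Final: pos=(14.657,6.657), heading=270, 3 segment(s) drawn

Answer: 14.657 6.657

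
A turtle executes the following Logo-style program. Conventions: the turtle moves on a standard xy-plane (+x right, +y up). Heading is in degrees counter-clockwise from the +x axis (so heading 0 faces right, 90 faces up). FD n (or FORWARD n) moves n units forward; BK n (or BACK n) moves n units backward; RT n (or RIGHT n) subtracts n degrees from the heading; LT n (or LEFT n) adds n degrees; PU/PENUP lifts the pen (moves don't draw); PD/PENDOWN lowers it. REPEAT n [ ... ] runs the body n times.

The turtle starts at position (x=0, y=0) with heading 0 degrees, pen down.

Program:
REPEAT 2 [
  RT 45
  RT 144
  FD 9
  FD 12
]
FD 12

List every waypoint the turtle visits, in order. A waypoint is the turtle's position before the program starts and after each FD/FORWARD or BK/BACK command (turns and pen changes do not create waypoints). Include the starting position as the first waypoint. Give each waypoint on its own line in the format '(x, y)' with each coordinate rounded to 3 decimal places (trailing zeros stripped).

Answer: (0, 0)
(-8.889, 1.408)
(-20.741, 3.285)
(-12.182, 0.504)
(-0.769, -3.204)
(10.643, -6.912)

Derivation:
Executing turtle program step by step:
Start: pos=(0,0), heading=0, pen down
REPEAT 2 [
  -- iteration 1/2 --
  RT 45: heading 0 -> 315
  RT 144: heading 315 -> 171
  FD 9: (0,0) -> (-8.889,1.408) [heading=171, draw]
  FD 12: (-8.889,1.408) -> (-20.741,3.285) [heading=171, draw]
  -- iteration 2/2 --
  RT 45: heading 171 -> 126
  RT 144: heading 126 -> 342
  FD 9: (-20.741,3.285) -> (-12.182,0.504) [heading=342, draw]
  FD 12: (-12.182,0.504) -> (-0.769,-3.204) [heading=342, draw]
]
FD 12: (-0.769,-3.204) -> (10.643,-6.912) [heading=342, draw]
Final: pos=(10.643,-6.912), heading=342, 5 segment(s) drawn
Waypoints (6 total):
(0, 0)
(-8.889, 1.408)
(-20.741, 3.285)
(-12.182, 0.504)
(-0.769, -3.204)
(10.643, -6.912)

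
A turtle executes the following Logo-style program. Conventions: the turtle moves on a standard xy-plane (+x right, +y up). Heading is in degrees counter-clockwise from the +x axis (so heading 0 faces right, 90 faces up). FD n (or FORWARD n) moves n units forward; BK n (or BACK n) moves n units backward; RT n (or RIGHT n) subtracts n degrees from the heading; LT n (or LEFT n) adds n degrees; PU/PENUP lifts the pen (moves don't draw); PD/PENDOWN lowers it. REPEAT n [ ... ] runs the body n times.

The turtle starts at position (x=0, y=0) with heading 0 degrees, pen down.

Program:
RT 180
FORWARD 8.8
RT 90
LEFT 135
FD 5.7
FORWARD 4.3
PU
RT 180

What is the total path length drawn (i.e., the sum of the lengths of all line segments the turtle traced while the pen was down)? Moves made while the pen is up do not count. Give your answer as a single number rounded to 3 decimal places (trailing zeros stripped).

Answer: 18.8

Derivation:
Executing turtle program step by step:
Start: pos=(0,0), heading=0, pen down
RT 180: heading 0 -> 180
FD 8.8: (0,0) -> (-8.8,0) [heading=180, draw]
RT 90: heading 180 -> 90
LT 135: heading 90 -> 225
FD 5.7: (-8.8,0) -> (-12.831,-4.031) [heading=225, draw]
FD 4.3: (-12.831,-4.031) -> (-15.871,-7.071) [heading=225, draw]
PU: pen up
RT 180: heading 225 -> 45
Final: pos=(-15.871,-7.071), heading=45, 3 segment(s) drawn

Segment lengths:
  seg 1: (0,0) -> (-8.8,0), length = 8.8
  seg 2: (-8.8,0) -> (-12.831,-4.031), length = 5.7
  seg 3: (-12.831,-4.031) -> (-15.871,-7.071), length = 4.3
Total = 18.8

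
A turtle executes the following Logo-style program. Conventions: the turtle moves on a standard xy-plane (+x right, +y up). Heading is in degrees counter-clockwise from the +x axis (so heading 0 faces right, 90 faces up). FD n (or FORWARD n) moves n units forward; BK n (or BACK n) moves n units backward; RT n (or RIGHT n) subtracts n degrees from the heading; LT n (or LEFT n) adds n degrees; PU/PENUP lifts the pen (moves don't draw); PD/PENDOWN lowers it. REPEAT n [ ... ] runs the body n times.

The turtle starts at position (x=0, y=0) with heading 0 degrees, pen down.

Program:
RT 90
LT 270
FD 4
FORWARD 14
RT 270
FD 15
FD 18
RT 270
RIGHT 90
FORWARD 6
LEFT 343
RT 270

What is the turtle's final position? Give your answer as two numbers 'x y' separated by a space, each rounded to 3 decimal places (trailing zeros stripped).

Answer: -18 -39

Derivation:
Executing turtle program step by step:
Start: pos=(0,0), heading=0, pen down
RT 90: heading 0 -> 270
LT 270: heading 270 -> 180
FD 4: (0,0) -> (-4,0) [heading=180, draw]
FD 14: (-4,0) -> (-18,0) [heading=180, draw]
RT 270: heading 180 -> 270
FD 15: (-18,0) -> (-18,-15) [heading=270, draw]
FD 18: (-18,-15) -> (-18,-33) [heading=270, draw]
RT 270: heading 270 -> 0
RT 90: heading 0 -> 270
FD 6: (-18,-33) -> (-18,-39) [heading=270, draw]
LT 343: heading 270 -> 253
RT 270: heading 253 -> 343
Final: pos=(-18,-39), heading=343, 5 segment(s) drawn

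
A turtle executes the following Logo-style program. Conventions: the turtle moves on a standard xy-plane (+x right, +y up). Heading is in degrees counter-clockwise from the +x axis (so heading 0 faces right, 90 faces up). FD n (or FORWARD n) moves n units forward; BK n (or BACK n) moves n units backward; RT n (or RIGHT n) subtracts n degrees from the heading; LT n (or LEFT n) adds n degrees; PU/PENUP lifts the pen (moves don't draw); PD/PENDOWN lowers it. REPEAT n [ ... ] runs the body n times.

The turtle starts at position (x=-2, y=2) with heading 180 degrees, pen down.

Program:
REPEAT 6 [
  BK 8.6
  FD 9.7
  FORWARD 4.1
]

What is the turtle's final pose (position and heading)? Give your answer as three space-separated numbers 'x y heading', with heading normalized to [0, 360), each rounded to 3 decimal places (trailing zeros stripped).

Answer: -33.2 2 180

Derivation:
Executing turtle program step by step:
Start: pos=(-2,2), heading=180, pen down
REPEAT 6 [
  -- iteration 1/6 --
  BK 8.6: (-2,2) -> (6.6,2) [heading=180, draw]
  FD 9.7: (6.6,2) -> (-3.1,2) [heading=180, draw]
  FD 4.1: (-3.1,2) -> (-7.2,2) [heading=180, draw]
  -- iteration 2/6 --
  BK 8.6: (-7.2,2) -> (1.4,2) [heading=180, draw]
  FD 9.7: (1.4,2) -> (-8.3,2) [heading=180, draw]
  FD 4.1: (-8.3,2) -> (-12.4,2) [heading=180, draw]
  -- iteration 3/6 --
  BK 8.6: (-12.4,2) -> (-3.8,2) [heading=180, draw]
  FD 9.7: (-3.8,2) -> (-13.5,2) [heading=180, draw]
  FD 4.1: (-13.5,2) -> (-17.6,2) [heading=180, draw]
  -- iteration 4/6 --
  BK 8.6: (-17.6,2) -> (-9,2) [heading=180, draw]
  FD 9.7: (-9,2) -> (-18.7,2) [heading=180, draw]
  FD 4.1: (-18.7,2) -> (-22.8,2) [heading=180, draw]
  -- iteration 5/6 --
  BK 8.6: (-22.8,2) -> (-14.2,2) [heading=180, draw]
  FD 9.7: (-14.2,2) -> (-23.9,2) [heading=180, draw]
  FD 4.1: (-23.9,2) -> (-28,2) [heading=180, draw]
  -- iteration 6/6 --
  BK 8.6: (-28,2) -> (-19.4,2) [heading=180, draw]
  FD 9.7: (-19.4,2) -> (-29.1,2) [heading=180, draw]
  FD 4.1: (-29.1,2) -> (-33.2,2) [heading=180, draw]
]
Final: pos=(-33.2,2), heading=180, 18 segment(s) drawn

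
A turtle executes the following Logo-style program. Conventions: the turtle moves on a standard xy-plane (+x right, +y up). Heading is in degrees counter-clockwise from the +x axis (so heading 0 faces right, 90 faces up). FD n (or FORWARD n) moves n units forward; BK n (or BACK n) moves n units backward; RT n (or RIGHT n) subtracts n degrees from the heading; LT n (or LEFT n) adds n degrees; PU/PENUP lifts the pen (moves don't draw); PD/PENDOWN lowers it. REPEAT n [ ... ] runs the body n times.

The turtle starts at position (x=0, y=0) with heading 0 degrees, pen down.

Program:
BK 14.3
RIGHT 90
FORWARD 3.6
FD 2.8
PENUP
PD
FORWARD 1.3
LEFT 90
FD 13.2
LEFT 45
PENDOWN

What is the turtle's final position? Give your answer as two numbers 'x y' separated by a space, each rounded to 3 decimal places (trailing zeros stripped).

Answer: -1.1 -7.7

Derivation:
Executing turtle program step by step:
Start: pos=(0,0), heading=0, pen down
BK 14.3: (0,0) -> (-14.3,0) [heading=0, draw]
RT 90: heading 0 -> 270
FD 3.6: (-14.3,0) -> (-14.3,-3.6) [heading=270, draw]
FD 2.8: (-14.3,-3.6) -> (-14.3,-6.4) [heading=270, draw]
PU: pen up
PD: pen down
FD 1.3: (-14.3,-6.4) -> (-14.3,-7.7) [heading=270, draw]
LT 90: heading 270 -> 0
FD 13.2: (-14.3,-7.7) -> (-1.1,-7.7) [heading=0, draw]
LT 45: heading 0 -> 45
PD: pen down
Final: pos=(-1.1,-7.7), heading=45, 5 segment(s) drawn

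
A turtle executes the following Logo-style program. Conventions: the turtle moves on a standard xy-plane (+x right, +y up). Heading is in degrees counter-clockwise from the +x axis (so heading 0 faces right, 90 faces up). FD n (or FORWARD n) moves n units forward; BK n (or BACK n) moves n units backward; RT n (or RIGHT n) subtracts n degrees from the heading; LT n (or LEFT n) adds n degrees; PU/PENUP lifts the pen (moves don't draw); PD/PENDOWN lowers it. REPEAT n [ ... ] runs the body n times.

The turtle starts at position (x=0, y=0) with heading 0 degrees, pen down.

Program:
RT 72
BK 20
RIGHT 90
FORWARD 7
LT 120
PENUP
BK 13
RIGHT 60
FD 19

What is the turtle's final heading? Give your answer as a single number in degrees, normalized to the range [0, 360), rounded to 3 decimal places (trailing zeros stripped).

Executing turtle program step by step:
Start: pos=(0,0), heading=0, pen down
RT 72: heading 0 -> 288
BK 20: (0,0) -> (-6.18,19.021) [heading=288, draw]
RT 90: heading 288 -> 198
FD 7: (-6.18,19.021) -> (-12.838,16.858) [heading=198, draw]
LT 120: heading 198 -> 318
PU: pen up
BK 13: (-12.838,16.858) -> (-22.499,25.557) [heading=318, move]
RT 60: heading 318 -> 258
FD 19: (-22.499,25.557) -> (-26.449,6.972) [heading=258, move]
Final: pos=(-26.449,6.972), heading=258, 2 segment(s) drawn

Answer: 258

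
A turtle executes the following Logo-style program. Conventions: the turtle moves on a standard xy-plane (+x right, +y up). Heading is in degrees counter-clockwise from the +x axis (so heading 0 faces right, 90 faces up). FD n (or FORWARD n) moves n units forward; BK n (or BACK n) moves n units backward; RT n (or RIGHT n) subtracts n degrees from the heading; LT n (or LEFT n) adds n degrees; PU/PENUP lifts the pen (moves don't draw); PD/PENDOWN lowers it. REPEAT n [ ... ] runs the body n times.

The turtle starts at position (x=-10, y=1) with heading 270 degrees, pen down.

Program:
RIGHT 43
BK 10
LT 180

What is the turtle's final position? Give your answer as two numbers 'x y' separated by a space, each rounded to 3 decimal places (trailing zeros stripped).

Executing turtle program step by step:
Start: pos=(-10,1), heading=270, pen down
RT 43: heading 270 -> 227
BK 10: (-10,1) -> (-3.18,8.314) [heading=227, draw]
LT 180: heading 227 -> 47
Final: pos=(-3.18,8.314), heading=47, 1 segment(s) drawn

Answer: -3.18 8.314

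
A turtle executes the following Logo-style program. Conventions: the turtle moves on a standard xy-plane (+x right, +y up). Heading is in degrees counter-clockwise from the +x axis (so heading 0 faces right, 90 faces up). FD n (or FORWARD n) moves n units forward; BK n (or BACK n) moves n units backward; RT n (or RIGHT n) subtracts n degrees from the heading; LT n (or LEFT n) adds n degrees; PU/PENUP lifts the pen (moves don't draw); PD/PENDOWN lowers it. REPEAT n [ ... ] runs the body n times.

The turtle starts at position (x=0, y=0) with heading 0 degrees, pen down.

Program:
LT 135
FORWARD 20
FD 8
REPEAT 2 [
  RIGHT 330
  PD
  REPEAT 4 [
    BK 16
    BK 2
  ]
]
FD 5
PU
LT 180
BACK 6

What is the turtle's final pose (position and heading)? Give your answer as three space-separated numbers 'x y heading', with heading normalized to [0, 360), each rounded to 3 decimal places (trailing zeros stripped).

Executing turtle program step by step:
Start: pos=(0,0), heading=0, pen down
LT 135: heading 0 -> 135
FD 20: (0,0) -> (-14.142,14.142) [heading=135, draw]
FD 8: (-14.142,14.142) -> (-19.799,19.799) [heading=135, draw]
REPEAT 2 [
  -- iteration 1/2 --
  RT 330: heading 135 -> 165
  PD: pen down
  REPEAT 4 [
    -- iteration 1/4 --
    BK 16: (-19.799,19.799) -> (-4.344,15.658) [heading=165, draw]
    BK 2: (-4.344,15.658) -> (-2.412,15.14) [heading=165, draw]
    -- iteration 2/4 --
    BK 16: (-2.412,15.14) -> (13.042,10.999) [heading=165, draw]
    BK 2: (13.042,10.999) -> (14.974,10.482) [heading=165, draw]
    -- iteration 3/4 --
    BK 16: (14.974,10.482) -> (30.429,6.34) [heading=165, draw]
    BK 2: (30.429,6.34) -> (32.361,5.823) [heading=165, draw]
    -- iteration 4/4 --
    BK 16: (32.361,5.823) -> (47.816,1.682) [heading=165, draw]
    BK 2: (47.816,1.682) -> (49.748,1.164) [heading=165, draw]
  ]
  -- iteration 2/2 --
  RT 330: heading 165 -> 195
  PD: pen down
  REPEAT 4 [
    -- iteration 1/4 --
    BK 16: (49.748,1.164) -> (65.202,5.305) [heading=195, draw]
    BK 2: (65.202,5.305) -> (67.134,5.823) [heading=195, draw]
    -- iteration 2/4 --
    BK 16: (67.134,5.823) -> (82.589,9.964) [heading=195, draw]
    BK 2: (82.589,9.964) -> (84.521,10.482) [heading=195, draw]
    -- iteration 3/4 --
    BK 16: (84.521,10.482) -> (99.976,14.623) [heading=195, draw]
    BK 2: (99.976,14.623) -> (101.908,15.14) [heading=195, draw]
    -- iteration 4/4 --
    BK 16: (101.908,15.14) -> (117.362,19.281) [heading=195, draw]
    BK 2: (117.362,19.281) -> (119.294,19.799) [heading=195, draw]
  ]
]
FD 5: (119.294,19.799) -> (114.465,18.505) [heading=195, draw]
PU: pen up
LT 180: heading 195 -> 15
BK 6: (114.465,18.505) -> (108.669,16.952) [heading=15, move]
Final: pos=(108.669,16.952), heading=15, 19 segment(s) drawn

Answer: 108.669 16.952 15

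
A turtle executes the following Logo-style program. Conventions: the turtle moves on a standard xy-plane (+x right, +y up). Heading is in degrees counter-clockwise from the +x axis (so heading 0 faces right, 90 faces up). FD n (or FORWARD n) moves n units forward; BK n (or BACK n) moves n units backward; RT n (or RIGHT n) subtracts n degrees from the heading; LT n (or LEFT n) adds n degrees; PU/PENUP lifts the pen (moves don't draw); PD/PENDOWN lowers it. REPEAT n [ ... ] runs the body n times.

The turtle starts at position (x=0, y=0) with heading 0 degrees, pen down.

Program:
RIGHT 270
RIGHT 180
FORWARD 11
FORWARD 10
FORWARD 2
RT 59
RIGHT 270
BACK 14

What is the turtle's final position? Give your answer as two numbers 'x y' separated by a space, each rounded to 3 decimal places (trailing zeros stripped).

Answer: -7.211 -11

Derivation:
Executing turtle program step by step:
Start: pos=(0,0), heading=0, pen down
RT 270: heading 0 -> 90
RT 180: heading 90 -> 270
FD 11: (0,0) -> (0,-11) [heading=270, draw]
FD 10: (0,-11) -> (0,-21) [heading=270, draw]
FD 2: (0,-21) -> (0,-23) [heading=270, draw]
RT 59: heading 270 -> 211
RT 270: heading 211 -> 301
BK 14: (0,-23) -> (-7.211,-11) [heading=301, draw]
Final: pos=(-7.211,-11), heading=301, 4 segment(s) drawn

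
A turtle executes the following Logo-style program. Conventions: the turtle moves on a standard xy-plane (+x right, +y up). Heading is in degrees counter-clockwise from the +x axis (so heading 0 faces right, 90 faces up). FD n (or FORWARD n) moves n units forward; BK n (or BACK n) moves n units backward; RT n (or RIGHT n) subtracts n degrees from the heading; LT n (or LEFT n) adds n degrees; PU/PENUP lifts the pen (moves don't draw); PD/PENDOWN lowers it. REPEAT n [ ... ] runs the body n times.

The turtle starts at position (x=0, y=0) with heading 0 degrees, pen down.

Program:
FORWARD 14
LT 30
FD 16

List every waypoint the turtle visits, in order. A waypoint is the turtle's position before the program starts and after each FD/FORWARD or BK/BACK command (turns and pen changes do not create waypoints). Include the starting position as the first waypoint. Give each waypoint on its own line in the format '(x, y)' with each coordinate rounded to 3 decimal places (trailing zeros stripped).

Answer: (0, 0)
(14, 0)
(27.856, 8)

Derivation:
Executing turtle program step by step:
Start: pos=(0,0), heading=0, pen down
FD 14: (0,0) -> (14,0) [heading=0, draw]
LT 30: heading 0 -> 30
FD 16: (14,0) -> (27.856,8) [heading=30, draw]
Final: pos=(27.856,8), heading=30, 2 segment(s) drawn
Waypoints (3 total):
(0, 0)
(14, 0)
(27.856, 8)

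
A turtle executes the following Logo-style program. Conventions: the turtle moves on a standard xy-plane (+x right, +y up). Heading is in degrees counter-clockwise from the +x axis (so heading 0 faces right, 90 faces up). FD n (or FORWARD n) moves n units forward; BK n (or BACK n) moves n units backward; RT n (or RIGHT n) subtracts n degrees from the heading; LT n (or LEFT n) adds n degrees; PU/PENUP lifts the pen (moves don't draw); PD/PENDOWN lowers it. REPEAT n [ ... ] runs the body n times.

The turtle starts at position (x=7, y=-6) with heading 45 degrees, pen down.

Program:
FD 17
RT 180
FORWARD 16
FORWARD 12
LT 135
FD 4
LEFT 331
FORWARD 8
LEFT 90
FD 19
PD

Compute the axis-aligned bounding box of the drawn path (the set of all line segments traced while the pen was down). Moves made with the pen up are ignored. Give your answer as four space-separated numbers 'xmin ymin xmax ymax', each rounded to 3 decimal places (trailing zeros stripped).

Executing turtle program step by step:
Start: pos=(7,-6), heading=45, pen down
FD 17: (7,-6) -> (19.021,6.021) [heading=45, draw]
RT 180: heading 45 -> 225
FD 16: (19.021,6.021) -> (7.707,-5.293) [heading=225, draw]
FD 12: (7.707,-5.293) -> (-0.778,-13.778) [heading=225, draw]
LT 135: heading 225 -> 0
FD 4: (-0.778,-13.778) -> (3.222,-13.778) [heading=0, draw]
LT 331: heading 0 -> 331
FD 8: (3.222,-13.778) -> (10.219,-17.657) [heading=331, draw]
LT 90: heading 331 -> 61
FD 19: (10.219,-17.657) -> (19.43,-1.039) [heading=61, draw]
PD: pen down
Final: pos=(19.43,-1.039), heading=61, 6 segment(s) drawn

Segment endpoints: x in {-0.778, 3.222, 7, 7.707, 10.219, 19.021, 19.43}, y in {-17.657, -13.778, -6, -5.293, -1.039, 6.021}
xmin=-0.778, ymin=-17.657, xmax=19.43, ymax=6.021

Answer: -0.778 -17.657 19.43 6.021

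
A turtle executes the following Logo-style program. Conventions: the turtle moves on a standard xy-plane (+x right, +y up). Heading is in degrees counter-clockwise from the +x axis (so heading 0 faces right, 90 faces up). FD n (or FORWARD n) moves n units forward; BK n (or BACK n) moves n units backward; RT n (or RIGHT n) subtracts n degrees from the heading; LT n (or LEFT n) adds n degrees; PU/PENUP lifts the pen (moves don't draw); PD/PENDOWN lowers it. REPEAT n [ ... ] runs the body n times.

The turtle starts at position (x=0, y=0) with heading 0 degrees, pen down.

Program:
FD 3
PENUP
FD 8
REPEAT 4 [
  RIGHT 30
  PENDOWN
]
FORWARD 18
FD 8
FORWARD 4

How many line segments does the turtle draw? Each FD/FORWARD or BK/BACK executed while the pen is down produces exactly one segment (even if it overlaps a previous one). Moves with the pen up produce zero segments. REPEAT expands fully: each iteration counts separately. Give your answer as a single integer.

Executing turtle program step by step:
Start: pos=(0,0), heading=0, pen down
FD 3: (0,0) -> (3,0) [heading=0, draw]
PU: pen up
FD 8: (3,0) -> (11,0) [heading=0, move]
REPEAT 4 [
  -- iteration 1/4 --
  RT 30: heading 0 -> 330
  PD: pen down
  -- iteration 2/4 --
  RT 30: heading 330 -> 300
  PD: pen down
  -- iteration 3/4 --
  RT 30: heading 300 -> 270
  PD: pen down
  -- iteration 4/4 --
  RT 30: heading 270 -> 240
  PD: pen down
]
FD 18: (11,0) -> (2,-15.588) [heading=240, draw]
FD 8: (2,-15.588) -> (-2,-22.517) [heading=240, draw]
FD 4: (-2,-22.517) -> (-4,-25.981) [heading=240, draw]
Final: pos=(-4,-25.981), heading=240, 4 segment(s) drawn
Segments drawn: 4

Answer: 4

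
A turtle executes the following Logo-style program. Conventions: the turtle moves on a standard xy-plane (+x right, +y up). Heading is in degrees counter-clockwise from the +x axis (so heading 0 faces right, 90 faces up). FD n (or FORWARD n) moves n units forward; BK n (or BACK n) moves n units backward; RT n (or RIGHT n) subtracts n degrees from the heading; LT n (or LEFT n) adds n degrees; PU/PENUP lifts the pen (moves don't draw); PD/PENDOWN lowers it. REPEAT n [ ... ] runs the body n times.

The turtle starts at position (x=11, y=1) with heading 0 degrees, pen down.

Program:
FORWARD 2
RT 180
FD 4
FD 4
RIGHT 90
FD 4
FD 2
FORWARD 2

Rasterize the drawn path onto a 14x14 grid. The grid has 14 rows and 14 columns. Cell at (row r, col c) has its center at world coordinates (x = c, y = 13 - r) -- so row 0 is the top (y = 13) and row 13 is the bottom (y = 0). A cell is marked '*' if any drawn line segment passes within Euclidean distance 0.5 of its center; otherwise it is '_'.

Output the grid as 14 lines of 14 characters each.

Answer: ______________
______________
______________
______________
_____*________
_____*________
_____*________
_____*________
_____*________
_____*________
_____*________
_____*________
_____*********
______________

Derivation:
Segment 0: (11,1) -> (13,1)
Segment 1: (13,1) -> (9,1)
Segment 2: (9,1) -> (5,1)
Segment 3: (5,1) -> (5,5)
Segment 4: (5,5) -> (5,7)
Segment 5: (5,7) -> (5,9)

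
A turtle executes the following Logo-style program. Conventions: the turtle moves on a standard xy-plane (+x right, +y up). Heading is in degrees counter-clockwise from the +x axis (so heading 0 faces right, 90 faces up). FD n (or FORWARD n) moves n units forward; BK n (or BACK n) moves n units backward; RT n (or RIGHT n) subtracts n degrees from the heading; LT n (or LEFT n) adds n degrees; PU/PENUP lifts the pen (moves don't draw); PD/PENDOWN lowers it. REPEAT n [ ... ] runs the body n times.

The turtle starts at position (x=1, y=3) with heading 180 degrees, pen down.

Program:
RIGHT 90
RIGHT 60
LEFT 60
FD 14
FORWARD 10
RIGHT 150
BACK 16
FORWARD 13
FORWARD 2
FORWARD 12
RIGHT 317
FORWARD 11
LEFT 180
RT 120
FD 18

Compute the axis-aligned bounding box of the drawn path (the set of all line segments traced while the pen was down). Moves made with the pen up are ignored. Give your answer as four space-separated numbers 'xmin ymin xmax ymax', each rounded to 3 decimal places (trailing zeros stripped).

Executing turtle program step by step:
Start: pos=(1,3), heading=180, pen down
RT 90: heading 180 -> 90
RT 60: heading 90 -> 30
LT 60: heading 30 -> 90
FD 14: (1,3) -> (1,17) [heading=90, draw]
FD 10: (1,17) -> (1,27) [heading=90, draw]
RT 150: heading 90 -> 300
BK 16: (1,27) -> (-7,40.856) [heading=300, draw]
FD 13: (-7,40.856) -> (-0.5,29.598) [heading=300, draw]
FD 2: (-0.5,29.598) -> (0.5,27.866) [heading=300, draw]
FD 12: (0.5,27.866) -> (6.5,17.474) [heading=300, draw]
RT 317: heading 300 -> 343
FD 11: (6.5,17.474) -> (17.019,14.258) [heading=343, draw]
LT 180: heading 343 -> 163
RT 120: heading 163 -> 43
FD 18: (17.019,14.258) -> (30.184,26.534) [heading=43, draw]
Final: pos=(30.184,26.534), heading=43, 8 segment(s) drawn

Segment endpoints: x in {-7, -0.5, 0.5, 1, 1, 1, 6.5, 17.019, 30.184}, y in {3, 14.258, 17, 17.474, 26.534, 27, 27.866, 29.598, 40.856}
xmin=-7, ymin=3, xmax=30.184, ymax=40.856

Answer: -7 3 30.184 40.856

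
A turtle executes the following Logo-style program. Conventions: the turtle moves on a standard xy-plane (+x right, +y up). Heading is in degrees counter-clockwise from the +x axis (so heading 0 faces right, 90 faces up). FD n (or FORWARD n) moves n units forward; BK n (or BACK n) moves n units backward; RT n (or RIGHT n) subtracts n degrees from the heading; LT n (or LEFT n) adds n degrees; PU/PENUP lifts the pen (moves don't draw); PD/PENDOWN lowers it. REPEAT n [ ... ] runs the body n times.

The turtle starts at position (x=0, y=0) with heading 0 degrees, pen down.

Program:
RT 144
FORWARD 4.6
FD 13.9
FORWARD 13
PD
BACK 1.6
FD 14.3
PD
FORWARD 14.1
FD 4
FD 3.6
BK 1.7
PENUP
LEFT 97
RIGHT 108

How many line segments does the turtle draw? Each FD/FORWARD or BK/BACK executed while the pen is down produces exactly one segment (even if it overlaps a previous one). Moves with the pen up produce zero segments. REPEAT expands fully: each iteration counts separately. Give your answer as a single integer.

Answer: 9

Derivation:
Executing turtle program step by step:
Start: pos=(0,0), heading=0, pen down
RT 144: heading 0 -> 216
FD 4.6: (0,0) -> (-3.721,-2.704) [heading=216, draw]
FD 13.9: (-3.721,-2.704) -> (-14.967,-10.874) [heading=216, draw]
FD 13: (-14.967,-10.874) -> (-25.484,-18.515) [heading=216, draw]
PD: pen down
BK 1.6: (-25.484,-18.515) -> (-24.19,-17.575) [heading=216, draw]
FD 14.3: (-24.19,-17.575) -> (-35.759,-25.98) [heading=216, draw]
PD: pen down
FD 14.1: (-35.759,-25.98) -> (-47.166,-34.268) [heading=216, draw]
FD 4: (-47.166,-34.268) -> (-50.402,-36.619) [heading=216, draw]
FD 3.6: (-50.402,-36.619) -> (-53.314,-38.735) [heading=216, draw]
BK 1.7: (-53.314,-38.735) -> (-51.939,-37.736) [heading=216, draw]
PU: pen up
LT 97: heading 216 -> 313
RT 108: heading 313 -> 205
Final: pos=(-51.939,-37.736), heading=205, 9 segment(s) drawn
Segments drawn: 9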